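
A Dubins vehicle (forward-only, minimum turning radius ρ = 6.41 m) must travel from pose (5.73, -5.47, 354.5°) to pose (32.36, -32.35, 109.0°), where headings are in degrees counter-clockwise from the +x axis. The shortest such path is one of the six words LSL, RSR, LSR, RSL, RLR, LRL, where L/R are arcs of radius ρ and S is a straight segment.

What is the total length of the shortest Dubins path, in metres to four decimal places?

Let ψ = atan2(Δy, Δx) = atan2(-26.88, 26.63) = -45.2677° be the start→goal bearing.
Normalize: d = |goal − start| / ρ = 37.837697/6.41 = 5.902917, α = (θ_start − ψ) mod 360° = 39.7677° = 0.694077 rad, β = (θ_goal − ψ) mod 360° = 154.2677° = 2.692479 rad.
Common terms: sin α = 0.639676, cos α = 0.768644, sin β = 0.434167, cos β = -0.900832, cos(α−β) = -0.414693, d² = 34.844427. Work in radians in the unit-radius frame; every candidate has L = ρ·(t + p + q).
LSL: p² = 2 + d² − 2cos(α−β) + 2d(sin α − sin β) = 40.100019; p = √p² = 6.332458; φ = atan2(cos β − cos α, d + sin α − sin β) = -0.266792 rad; t = (φ − α) mod 2π = 5.322317 rad, q = (β − φ) mod 2π = 2.959271 rad → L = 6.41·(5.322317 + 6.332458 + 2.959271) = 6.41·14.614045 = 93.676028 m
RSR: p² = 2 + d² − 2cos(α−β) + 2d(sin β − sin α) = 35.247608; p = √p² = 5.936970; φ = atan2(cos α − cos β, d − sin α + sin β) = 0.285044 rad; t = (α − φ) mod 2π = 0.409033 rad, q = (φ − β) mod 2π = 3.875751 rad → L = 6.41·(0.409033 + 5.936970 + 3.875751) = 6.41·10.221753 = 65.521436 m
LSR: p² = d² − 2 + 2cos(α−β) + 2d(sin α + sin β) = 44.692658; p = √p² = 6.685257; φ = atan2(−cos α − cos β, d + sin α + sin β) − atan2(−2, p) = 0.309636 rad; t = (φ − α) mod 2π = 5.898744 rad, q = (φ − β) mod 2π = 3.900342 rad → L = 6.41·(5.898744 + 6.685257 + 3.900342) = 6.41·16.484343 = 105.664639 m
RSL: p² = d² − 2 + 2cos(α−β) − 2d(sin α + sin β) = 19.337423; p = √p² = 4.397434; φ = atan2(cos α + cos β, d − sin α − sin β) − atan2(2, p) = -0.454214 rad; t = (α − φ) mod 2π = 1.148291 rad, q = (β − φ) mod 2π = 3.146693 rad → L = 6.41·(1.148291 + 4.397434 + 3.146693) = 6.41·8.692417 = 55.718395 m
RLR: c = (6 − d² + 2cos(α−β) + 2d(sin α − sin β))/8 = -3.405951, |c| > 1 → infeasible
LRL: c = (6 − d² + 2cos(α−β) − 2d(sin α − sin β))/8 = -4.012502, |c| > 1 → infeasible
Shortest: RSL with L = 55.718395 m ≈ 55.7184 m

55.7184 m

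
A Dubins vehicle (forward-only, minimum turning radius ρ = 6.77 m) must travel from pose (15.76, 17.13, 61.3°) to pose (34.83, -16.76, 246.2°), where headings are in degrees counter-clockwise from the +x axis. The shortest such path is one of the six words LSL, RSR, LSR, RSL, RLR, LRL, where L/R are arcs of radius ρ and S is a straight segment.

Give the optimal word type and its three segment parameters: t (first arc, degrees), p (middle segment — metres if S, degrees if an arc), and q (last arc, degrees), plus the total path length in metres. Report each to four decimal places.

Let ψ = atan2(Δy, Δx) = atan2(-33.89, 19.07) = -60.6334° be the start→goal bearing.
Normalize: d = |goal − start| / ρ = 38.886977/6.77 = 5.744014, α = (θ_start − ψ) mod 360° = 121.9334° = 2.128140 rad, β = (θ_goal − ψ) mod 360° = 306.8334° = 5.355253 rad.
Common terms: sin α = 0.848663, cos α = -0.528933, sin β = -0.800382, cos β = 0.599491, cos(α−β) = -0.996345, d² = 32.993701. Work in radians in the unit-radius frame; every candidate has L = ρ·(t + p + q).
LSL: p² = 2 + d² − 2cos(α−β) + 2d(sin α − sin β) = 55.930670; p = √p² = 7.478681; φ = atan2(cos β − cos α, d + sin α − sin β) = 0.151464 rad; t = (φ − α) mod 2π = 4.306510 rad, q = (β − φ) mod 2π = 5.203790 rad → L = 6.77·(4.306510 + 7.478681 + 5.203790) = 6.77·16.988980 = 115.015396 m
RSR: p² = 2 + d² − 2cos(α−β) + 2d(sin β − sin α) = 18.042113; p = √p² = 4.247601; φ = atan2(cos α − cos β, d − sin α + sin β) = -0.268890 rad; t = (α − φ) mod 2π = 2.397030 rad, q = (φ − β) mod 2π = 0.659042 rad → L = 6.77·(2.397030 + 4.247601 + 0.659042) = 6.77·7.303672 = 49.445862 m
LSR: p² = d² − 2 + 2cos(α−β) + 2d(sin α + sin β) = 29.555669; p = √p² = 5.436513; φ = atan2(−cos α − cos β, d + sin α + sin β) − atan2(−2, p) = 0.340336 rad; t = (φ − α) mod 2π = 4.495382 rad, q = (φ − β) mod 2π = 1.268268 rad → L = 6.77·(4.495382 + 5.436513 + 1.268268) = 6.77·11.200162 = 75.825096 m
RSL: p² = d² − 2 + 2cos(α−β) − 2d(sin α + sin β) = 28.446351; p = √p² = 5.333512; φ = atan2(cos α + cos β, d − sin α − sin β) − atan2(2, p) = -0.346373 rad; t = (α − φ) mod 2π = 2.474512 rad, q = (β − φ) mod 2π = 5.701626 rad → L = 6.77·(2.474512 + 5.333512 + 5.701626) = 6.77·13.509650 = 91.460332 m
RLR: c = (6 − d² + 2cos(α−β) + 2d(sin α − sin β))/8 = -1.255264, |c| > 1 → infeasible
LRL: c = (6 − d² + 2cos(α−β) − 2d(sin α − sin β))/8 = -5.991334, |c| > 1 → infeasible
Shortest: RSR with L = 49.445862 m ≈ 49.4459 m
Convert RSR to answer units (arcs ×180/π): t = 2.397030·180/π = 137.3397°, p = ρ·p = 6.77·4.247601 = 28.7563 m, q = 0.659042·180/π = 37.7603°, L = 49.4459 m.

RSR: t = 137.3397°, p = 28.7563 m, q = 37.7603°, L = 49.4459 m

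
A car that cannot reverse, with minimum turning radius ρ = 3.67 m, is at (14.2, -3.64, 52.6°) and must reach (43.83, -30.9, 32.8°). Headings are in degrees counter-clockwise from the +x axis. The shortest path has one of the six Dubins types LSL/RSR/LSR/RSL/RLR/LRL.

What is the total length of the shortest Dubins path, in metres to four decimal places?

Let ψ = atan2(Δy, Δx) = atan2(-27.26, 29.63) = -42.6145° be the start→goal bearing.
Normalize: d = |goal − start| / ρ = 40.262197/3.67 = 10.970626, α = (θ_start − ψ) mod 360° = 95.2145° = 1.661806 rad, β = (θ_goal − ψ) mod 360° = 75.4145° = 1.316231 rad.
Common terms: sin α = 0.995861, cos α = -0.090884, sin β = 0.967773, cos β = 0.251825, cos(α−β) = 0.940881, d² = 120.354632. Work in radians in the unit-radius frame; every candidate has L = ρ·(t + p + q).
LSL: p² = 2 + d² − 2cos(α−β) + 2d(sin α − sin β) = 121.089170; p = √p² = 11.004052; φ = atan2(cos β − cos α, d + sin α − sin β) = 0.031149 rad; t = (φ − α) mod 2π = 4.652528 rad, q = (β − φ) mod 2π = 1.285082 rad → L = 3.67·(4.652528 + 11.004052 + 1.285082) = 3.67·16.941663 = 62.175902 m
RSR: p² = 2 + d² − 2cos(α−β) + 2d(sin β − sin α) = 119.856570; p = √p² = 10.947903; φ = atan2(cos α − cos β, d − sin α + sin β) = -0.031309 rad; t = (α − φ) mod 2π = 1.693115 rad, q = (φ − β) mod 2π = 4.935646 rad → L = 3.67·(1.693115 + 10.947903 + 4.935646) = 3.67·17.576663 = 64.506353 m
LSR: p² = d² − 2 + 2cos(α−β) + 2d(sin α + sin β) = 163.320988; p = √p² = 12.779710; φ = atan2(−cos α − cos β, d + sin α + sin β) − atan2(−2, p) = 0.142797 rad; t = (φ − α) mod 2π = 4.764176 rad, q = (φ − β) mod 2π = 5.109751 rad → L = 3.67·(4.764176 + 12.779710 + 5.109751) = 3.67·22.653637 = 83.138847 m
RSL: p² = d² − 2 + 2cos(α−β) − 2d(sin α + sin β) = 77.151799; p = √p² = 8.783610; φ = atan2(cos α + cos β, d − sin α − sin β) − atan2(2, p) = -0.206013 rad; t = (α − φ) mod 2π = 1.867819 rad, q = (β − φ) mod 2π = 1.522244 rad → L = 3.67·(1.867819 + 8.783610 + 1.522244) = 3.67·12.173673 = 44.677381 m
RLR: c = (6 − d² + 2cos(α−β) + 2d(sin α − sin β))/8 = -13.982071, |c| > 1 → infeasible
LRL: c = (6 − d² + 2cos(α−β) − 2d(sin α − sin β))/8 = -14.136146, |c| > 1 → infeasible
Shortest: RSL with L = 44.677381 m ≈ 44.6774 m

44.6774 m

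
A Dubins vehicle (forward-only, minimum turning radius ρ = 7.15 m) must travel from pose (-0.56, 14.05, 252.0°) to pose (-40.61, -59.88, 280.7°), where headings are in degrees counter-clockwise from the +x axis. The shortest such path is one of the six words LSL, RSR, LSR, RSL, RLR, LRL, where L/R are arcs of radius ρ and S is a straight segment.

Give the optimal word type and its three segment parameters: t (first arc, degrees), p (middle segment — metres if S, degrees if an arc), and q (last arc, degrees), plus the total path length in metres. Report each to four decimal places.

RSL: t = 11.7095°, p = 77.9747 m, q = 40.4095°, L = 84.4787 m

Let ψ = atan2(Δy, Δx) = atan2(-73.93, -40.05) = -118.4457° be the start→goal bearing.
Normalize: d = |goal − start| / ρ = 84.081195/7.15 = 11.759608, α = (θ_start − ψ) mod 360° = 10.4457° = 0.182311 rad, β = (θ_goal − ψ) mod 360° = 39.1457° = 0.683221 rad.
Common terms: sin α = 0.181303, cos α = 0.983427, sin β = 0.631294, cos β = 0.775543, cos(α−β) = 0.877146, d² = 138.288374. Work in radians in the unit-radius frame; every candidate has L = ρ·(t + p + q).
LSL: p² = 2 + d² − 2cos(α−β) + 2d(sin α − sin β) = 127.950644; p = √p² = 11.311527; φ = atan2(cos β − cos α, d + sin α − sin β) = -0.018379 rad; t = (φ − α) mod 2π = 6.082495 rad, q = (β − φ) mod 2π = 0.701600 rad → L = 7.15·(6.082495 + 11.311527 + 0.701600) = 7.15·18.095622 = 129.383696 m
RSR: p² = 2 + d² − 2cos(α−β) + 2d(sin β − sin α) = 149.117519; p = √p² = 12.211368; φ = atan2(cos α − cos β, d − sin α + sin β) = 0.017025 rad; t = (α − φ) mod 2π = 0.165287 rad, q = (φ − β) mod 2π = 5.616989 rad → L = 7.15·(0.165287 + 12.211368 + 5.616989) = 7.15·17.993644 = 128.654556 m
LSR: p² = d² − 2 + 2cos(α−β) + 2d(sin α + sin β) = 157.154320; p = √p² = 12.536121; φ = atan2(−cos α − cos β, d + sin α + sin β) − atan2(−2, p) = 0.019199 rad; t = (φ − α) mod 2π = 6.120072 rad, q = (φ − β) mod 2π = 5.619163 rad → L = 7.15·(6.120072 + 12.536121 + 5.619163) = 7.15·24.275356 = 173.568796 m
RSL: p² = d² − 2 + 2cos(α−β) − 2d(sin α + sin β) = 118.931012; p = √p² = 10.905550; φ = atan2(cos α + cos β, d − sin α − sin β) − atan2(2, p) = -0.022059 rad; t = (α − φ) mod 2π = 0.204370 rad, q = (β − φ) mod 2π = 0.705280 rad → L = 7.15·(0.204370 + 10.905550 + 0.705280) = 7.15·11.815199 = 84.478675 m
RLR: c = (6 − d² + 2cos(α−β) + 2d(sin α − sin β))/8 = -17.639690, |c| > 1 → infeasible
LRL: c = (6 − d² + 2cos(α−β) − 2d(sin α − sin β))/8 = -14.993831, |c| > 1 → infeasible
Shortest: RSL with L = 84.478675 m ≈ 84.4787 m
Convert RSL to answer units (arcs ×180/π): t = 0.204370·180/π = 11.7095°, p = ρ·p = 7.15·10.905550 = 77.9747 m, q = 0.705280·180/π = 40.4095°, L = 84.4787 m.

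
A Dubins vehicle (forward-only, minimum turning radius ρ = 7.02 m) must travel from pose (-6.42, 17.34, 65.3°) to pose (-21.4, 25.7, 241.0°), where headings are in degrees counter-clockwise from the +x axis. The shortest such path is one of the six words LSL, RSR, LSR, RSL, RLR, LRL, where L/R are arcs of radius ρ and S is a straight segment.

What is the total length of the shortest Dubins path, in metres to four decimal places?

Let ψ = atan2(Δy, Δx) = atan2(8.36, -14.98) = 150.8351° be the start→goal bearing.
Normalize: d = |goal − start| / ρ = 17.154883/7.02 = 2.443715, α = (θ_start − ψ) mod 360° = 274.4649° = 4.790316 rad, β = (θ_goal − ψ) mod 360° = 90.1649° = 1.573674 rad.
Common terms: sin α = -0.996965, cos α = 0.077848, sin β = 0.999996, cos β = -0.002878, cos(α−β) = -0.997185, d² = 5.971745. Work in radians in the unit-radius frame; every candidate has L = ρ·(t + p + q).
LSL: p² = 2 + d² − 2cos(α−β) + 2d(sin α − sin β) = 0.206106; p = √p² = 0.453989; φ = atan2(cos β − cos α, d + sin α − sin β) = -0.178766 rad; t = (φ − α) mod 2π = 1.314103 rad, q = (β − φ) mod 2π = 1.752441 rad → L = 7.02·(1.314103 + 0.453989 + 1.752441) = 7.02·3.520533 = 24.714140 m
RSR: p² = 2 + d² − 2cos(α−β) + 2d(sin β − sin α) = 19.726125; p = √p² = 4.441410; φ = atan2(cos α − cos β, d − sin α + sin β) = 0.018177 rad; t = (α − φ) mod 2π = 4.772139 rad, q = (φ − β) mod 2π = 4.727688 rad → L = 7.02·(4.772139 + 4.441410 + 4.727688) = 7.02·13.941237 = 97.867486 m
LSR: p² = d² − 2 + 2cos(α−β) + 2d(sin α + sin β) = 1.992187; p = √p² = 1.411449; φ = atan2(−cos α − cos β, d + sin α + sin β) − atan2(−2, p) = 0.925608 rad; t = (φ − α) mod 2π = 2.418477 rad, q = (φ − β) mod 2π = 5.635119 rad → L = 7.02·(2.418477 + 1.411449 + 5.635119) = 7.02·9.465044 = 66.444608 m
RSL: p² = d² − 2 + 2cos(α−β) − 2d(sin α + sin β) = 1.962563; p = √p² = 1.400915; φ = atan2(cos α + cos β, d − sin α − sin β) − atan2(2, p) = -0.929056 rad; t = (α − φ) mod 2π = 5.719372 rad, q = (β − φ) mod 2π = 2.502730 rad → L = 7.02·(5.719372 + 1.400915 + 2.502730) = 7.02·9.623018 = 67.553585 m
RLR: c = (6 − d² + 2cos(α−β) + 2d(sin α − sin β))/8 = -1.465766, |c| > 1 → infeasible
LRL: c = (6 − d² + 2cos(α−β) − 2d(sin α − sin β))/8 = 0.974237; p = 2π − arccos c = 6.055700 rad; φ = atan2(cos β − cos α, d + sin α − sin β) = -0.178766 rad; t = (φ − α + p/2) mod 2π = 4.341953 rad, q = (β − α − t + p) mod 2π = 4.780291 rad → L = 7.02·(4.341953 + 6.055700 + 4.780291) = 7.02·15.177944 = 106.549170 m
Shortest: LSL with L = 24.714140 m ≈ 24.7141 m

24.7141 m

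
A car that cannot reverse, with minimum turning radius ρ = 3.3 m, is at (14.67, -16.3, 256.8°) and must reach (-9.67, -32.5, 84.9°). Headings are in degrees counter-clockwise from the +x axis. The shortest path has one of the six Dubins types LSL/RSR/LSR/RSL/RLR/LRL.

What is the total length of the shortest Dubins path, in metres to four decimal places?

Let ψ = atan2(Δy, Δx) = atan2(-16.20, -24.34) = -146.3534° be the start→goal bearing.
Normalize: d = |goal − start| / ρ = 29.238256/3.3 = 8.860078, α = (θ_start − ψ) mod 360° = 43.1534° = 0.753169 rad, β = (θ_goal − ψ) mod 360° = 231.2534° = 4.036133 rad.
Common terms: sin α = 0.683954, cos α = 0.729525, sin β = -0.779922, cos β = -0.625877, cos(α−β) = -0.990024, d² = 78.500973. Work in radians in the unit-radius frame; every candidate has L = ρ·(t + p + q).
LSL: p² = 2 + d² − 2cos(α−β) + 2d(sin α − sin β) = 108.421129; p = √p² = 10.412547; φ = atan2(cos β − cos α, d + sin α − sin β) = -0.130541 rad; t = (φ − α) mod 2π = 5.399476 rad, q = (β − φ) mod 2π = 4.166674 rad → L = 3.3·(5.399476 + 10.412547 + 4.166674) = 3.3·19.978696 = 65.929698 m
RSR: p² = 2 + d² − 2cos(α−β) + 2d(sin β − sin α) = 56.540913; p = √p² = 7.519369; φ = atan2(cos α − cos β, d − sin α + sin β) = 0.181245 rad; t = (α − φ) mod 2π = 0.571924 rad, q = (φ − β) mod 2π = 2.428297 rad → L = 3.3·(0.571924 + 7.519369 + 2.428297) = 3.3·10.519590 = 34.714647 m
LSR: p² = d² − 2 + 2cos(α−β) + 2d(sin α + sin β) = 72.820365; p = √p² = 8.533485; φ = atan2(−cos α − cos β, d + sin α + sin β) − atan2(−2, p) = 0.218390 rad; t = (φ − α) mod 2π = 5.748406 rad, q = (φ − β) mod 2π = 2.465442 rad → L = 3.3·(5.748406 + 8.533485 + 2.465442) = 3.3·16.747333 = 55.266197 m
RSL: p² = d² − 2 + 2cos(α−β) − 2d(sin α + sin β) = 76.221487; p = √p² = 8.730492; φ = atan2(cos α + cos β, d − sin α − sin β) − atan2(2, p) = -0.213624 rad; t = (α − φ) mod 2π = 0.966793 rad, q = (β − φ) mod 2π = 4.249758 rad → L = 3.3·(0.966793 + 8.730492 + 4.249758) = 3.3·13.947042 = 46.025240 m
RLR: c = (6 − d² + 2cos(α−β) + 2d(sin α − sin β))/8 = -6.067614, |c| > 1 → infeasible
LRL: c = (6 − d² + 2cos(α−β) − 2d(sin α − sin β))/8 = -12.552641, |c| > 1 → infeasible
Shortest: RSR with L = 34.714647 m ≈ 34.7146 m

34.7146 m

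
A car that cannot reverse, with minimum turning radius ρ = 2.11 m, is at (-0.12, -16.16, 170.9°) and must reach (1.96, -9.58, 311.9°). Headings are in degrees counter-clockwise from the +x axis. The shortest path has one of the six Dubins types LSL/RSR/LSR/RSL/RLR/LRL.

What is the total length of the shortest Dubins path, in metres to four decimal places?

Let ψ = atan2(Δy, Δx) = atan2(6.58, 2.08) = 72.4578° be the start→goal bearing.
Normalize: d = |goal − start| / ρ = 6.900927/2.11 = 3.270582, α = (θ_start − ψ) mod 360° = 98.4422° = 1.718141 rad, β = (θ_goal − ψ) mod 360° = 239.4422° = 4.179055 rad.
Common terms: sin α = 0.989164, cos α = -0.146812, sin β = -0.861117, cos β = -0.508407, cos(α−β) = -0.777146, d² = 10.696705. Work in radians in the unit-radius frame; every candidate has L = ρ·(t + p + q).
LSL: p² = 2 + d² − 2cos(α−β) + 2d(sin α − sin β) = 26.353990; p = √p² = 5.133614; φ = atan2(cos β − cos α, d + sin α − sin β) = -0.070495 rad; t = (φ − α) mod 2π = 4.494549 rad, q = (β − φ) mod 2π = 4.249550 rad → L = 2.11·(4.494549 + 5.133614 + 4.249550) = 2.11·13.877713 = 29.281975 m
RSR: p² = 2 + d² − 2cos(α−β) + 2d(sin β − sin α) = 2.148004; p = √p² = 1.465607; φ = atan2(cos α − cos β, d − sin α + sin β) = 0.249294 rad; t = (α − φ) mod 2π = 1.468847 rad, q = (φ − β) mod 2π = 2.353424 rad → L = 2.11·(1.468847 + 1.465607 + 2.353424) = 2.11·5.287878 = 11.157423 m
LSR: p² = d² − 2 + 2cos(α−β) + 2d(sin α + sin β) = 7.979992; p = √p² = 2.824888; φ = atan2(−cos α − cos β, d + sin α + sin β) − atan2(−2, p) = 0.806523 rad; t = (φ − α) mod 2π = 5.371567 rad, q = (φ − β) mod 2π = 2.910653 rad → L = 2.11·(5.371567 + 2.824888 + 2.910653) = 2.11·11.107107 = 23.435996 m
RSL: p² = d² − 2 + 2cos(α−β) − 2d(sin α + sin β) = 6.304834; p = √p² = 2.510943; φ = atan2(cos α + cos β, d − sin α − sin β) − atan2(2, p) = -0.878167 rad; t = (α − φ) mod 2π = 2.596308 rad, q = (β − φ) mod 2π = 5.057222 rad → L = 2.11·(2.596308 + 2.510943 + 5.057222) = 2.11·10.164473 = 21.447038 m
RLR: c = (6 − d² + 2cos(α−β) + 2d(sin α − sin β))/8 = 0.731500; p = 2π − arccos c = 5.532908 rad; φ = atan2(cos α − cos β, d − sin α + sin β) = 0.249294 rad; t = (α − φ + p/2) mod 2π = 4.235301 rad, q = (α − β − t + p) mod 2π = 5.119878 rad → L = 2.11·(4.235301 + 5.532908 + 5.119878) = 2.11·14.888086 = 31.413862 m
LRL: c = (6 − d² + 2cos(α−β) − 2d(sin α − sin β))/8 = -2.294249, |c| > 1 → infeasible
Shortest: RSR with L = 11.157423 m ≈ 11.1574 m

11.1574 m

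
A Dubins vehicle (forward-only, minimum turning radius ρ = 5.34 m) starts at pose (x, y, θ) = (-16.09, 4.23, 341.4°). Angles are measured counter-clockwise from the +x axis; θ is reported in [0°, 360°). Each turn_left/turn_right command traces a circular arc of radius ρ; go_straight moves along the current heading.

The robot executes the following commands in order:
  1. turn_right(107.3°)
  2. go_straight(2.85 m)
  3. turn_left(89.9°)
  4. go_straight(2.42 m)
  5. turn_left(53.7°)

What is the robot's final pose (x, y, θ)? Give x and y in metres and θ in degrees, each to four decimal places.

(-7.2318, -15.9118, 17.7000°)

set_pose: (x, y, θ) = (-16.0900, 4.2300, 341.4000°), ρ = 5.34
turn_right(107.3°): centre at ρ to the right, rotate −107.3° → (-13.4676, -3.9623, 234.1000°)
go_straight(2.85): x += 2.85·cos θ, y += 2.85·sin θ → (-15.1388, -6.2709, 234.1000°)
turn_left(89.9°): centre at ρ to the left, rotate +89.9° → (-13.9519, -13.7223, 324.0000°)
go_straight(2.42): x += 2.42·cos θ, y += 2.42·sin θ → (-11.9941, -15.1447, 324.0000°)
turn_left(53.7°): centre at ρ to the left, rotate +53.7° → (-7.2318, -15.9118, 377.7000° ≡ 17.7000°)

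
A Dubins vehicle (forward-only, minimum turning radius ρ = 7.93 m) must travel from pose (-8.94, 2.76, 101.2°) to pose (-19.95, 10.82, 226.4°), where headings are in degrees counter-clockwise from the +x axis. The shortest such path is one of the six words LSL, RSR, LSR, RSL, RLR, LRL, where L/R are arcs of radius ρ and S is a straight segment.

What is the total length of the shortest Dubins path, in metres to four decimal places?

49.4351 m

Let ψ = atan2(Δy, Δx) = atan2(8.06, -11.01) = 143.7936° be the start→goal bearing.
Normalize: d = |goal − start| / ρ = 13.644915/7.93 = 1.720670, α = (θ_start − ψ) mod 360° = 317.4064° = 5.539787 rad, β = (θ_goal − ψ) mod 360° = 82.6064° = 1.441754 rad.
Common terms: sin α = -0.676793, cos α = 0.736173, sin β = 0.991686, cos β = 0.128684, cos(α−β) = -0.576432, d² = 2.960706. Work in radians in the unit-radius frame; every candidate has L = ρ·(t + p + q).
LSL: p² = 2 + d² − 2cos(α−β) + 2d(sin α − sin β) = 0.371767; p = √p² = 0.609727; φ = atan2(cos β − cos α, d + sin α − sin β) = -1.485094 rad; t = (φ − α) mod 2π = 5.541490 rad, q = (β − φ) mod 2π = 2.926848 rad → L = 7.93·(5.541490 + 0.609727 + 2.926848) = 7.93·9.078064 = 71.989049 m
RSR: p² = 2 + d² − 2cos(α−β) + 2d(sin β − sin α) = 11.855375; p = √p² = 3.443163; φ = atan2(cos α − cos β, d − sin α + sin β) = 0.177362 rad; t = (α − φ) mod 2π = 5.362426 rad, q = (φ − β) mod 2π = 5.018793 rad → L = 7.93·(5.362426 + 3.443163 + 5.018793) = 7.93·13.824382 = 109.627348 m
LSR: p² = d² − 2 + 2cos(α−β) + 2d(sin α + sin β) = 0.891493; p = √p² = 0.944189; φ = atan2(−cos α − cos β, d + sin α + sin β) − atan2(−2, p) = 0.727957 rad; t = (φ − α) mod 2π = 1.471355 rad, q = (φ − β) mod 2π = 5.569389 rad → L = 7.93·(1.471355 + 0.944189 + 5.569389) = 7.93·7.984933 = 63.320519 m
RSL: p² = d² − 2 + 2cos(α−β) − 2d(sin α + sin β) = -1.275810 < 0 → infeasible
RLR: c = (6 − d² + 2cos(α−β) + 2d(sin α − sin β))/8 = -0.481922; p = 2π − arccos c = 4.209542 rad; φ = atan2(cos α − cos β, d − sin α + sin β) = 0.177362 rad; t = (α − φ + p/2) mod 2π = 1.184011 rad, q = (α − β − t + p) mod 2π = 0.840379 rad → L = 7.93·(1.184011 + 4.209542 + 0.840379) = 7.93·6.233932 = 49.435083 m
LRL: c = (6 − d² + 2cos(α−β) − 2d(sin α − sin β))/8 = 0.953529; p = 2π − arccos c = 5.977129 rad; φ = atan2(cos β − cos α, d + sin α − sin β) = -1.485094 rad; t = (φ − α + p/2) mod 2π = 2.246869 rad, q = (β − α − t + p) mod 2π = 5.915412 rad → L = 7.93·(2.246869 + 5.977129 + 5.915412) = 7.93·14.139410 = 112.125521 m
Shortest: RLR with L = 49.435083 m ≈ 49.4351 m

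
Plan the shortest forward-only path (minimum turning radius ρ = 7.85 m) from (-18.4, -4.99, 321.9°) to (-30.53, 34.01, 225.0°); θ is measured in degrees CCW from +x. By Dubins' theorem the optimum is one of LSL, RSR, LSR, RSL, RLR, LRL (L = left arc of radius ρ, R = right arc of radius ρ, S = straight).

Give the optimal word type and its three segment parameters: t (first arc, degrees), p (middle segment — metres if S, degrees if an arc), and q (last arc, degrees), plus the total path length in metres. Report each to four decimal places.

LSL: t = 150.8267°, p = 29.5674 m, q = 112.2733°, L = 65.6143 m

Let ψ = atan2(Δy, Δx) = atan2(39.00, -12.13) = 107.2770° be the start→goal bearing.
Normalize: d = |goal − start| / ρ = 40.842832/7.85 = 5.202908, α = (θ_start − ψ) mod 360° = 214.6230° = 3.745877 rad, β = (θ_goal − ψ) mod 360° = 117.7230° = 2.054653 rad.
Common terms: sin α = -0.568174, cos α = -0.822909, sin β = 0.885207, cos β = -0.465197, cos(α−β) = -0.120137, d² = 27.070257. Work in radians in the unit-radius frame; every candidate has L = ρ·(t + p + q).
LSL: p² = 2 + d² − 2cos(α−β) + 2d(sin α − sin β) = 14.186915; p = √p² = 3.766552; φ = atan2(cos β − cos α, d + sin α − sin β) = 0.095114 rad; t = (φ − α) mod 2π = 2.632422 rad, q = (β − φ) mod 2π = 1.959539 rad → L = 7.85·(2.632422 + 3.766552 + 1.959539) = 7.85·8.358513 = 65.614330 m
RSR: p² = 2 + d² − 2cos(α−β) + 2d(sin β − sin α) = 44.434146; p = √p² = 6.665894; φ = atan2(cos α − cos β, d − sin α + sin β) = -0.053689 rad; t = (α − φ) mod 2π = 3.799566 rad, q = (φ − β) mod 2π = 4.174843 rad → L = 7.85·(3.799566 + 6.665894 + 4.174843) = 7.85·14.640304 = 114.926383 m
LSR: p² = d² − 2 + 2cos(α−β) + 2d(sin α + sin β) = 28.128977; p = √p² = 5.303676; φ = atan2(−cos α − cos β, d + sin α + sin β) − atan2(−2, p) = 0.589860 rad; t = (φ − α) mod 2π = 3.127168 rad, q = (φ − β) mod 2π = 4.818392 rad → L = 7.85·(3.127168 + 5.303676 + 4.818392) = 7.85·13.249236 = 104.006503 m
RSL: p² = d² − 2 + 2cos(α−β) − 2d(sin α + sin β) = 21.530990; p = √p² = 4.640150; φ = atan2(cos α + cos β, d − sin α − sin β) − atan2(2, p) = -0.664732 rad; t = (α − φ) mod 2π = 4.410610 rad, q = (β − φ) mod 2π = 2.719386 rad → L = 7.85·(4.410610 + 4.640150 + 2.719386) = 7.85·11.770145 = 92.395640 m
RLR: c = (6 − d² + 2cos(α−β) + 2d(sin α − sin β))/8 = -4.554268, |c| > 1 → infeasible
LRL: c = (6 − d² + 2cos(α−β) − 2d(sin α − sin β))/8 = -0.773364; p = 2π − arccos c = 3.828258 rad; φ = atan2(cos β − cos α, d + sin α − sin β) = 0.095114 rad; t = (φ − α + p/2) mod 2π = 4.546551 rad, q = (β − α − t + p) mod 2π = 3.873668 rad → L = 7.85·(4.546551 + 3.828258 + 3.873668) = 7.85·12.248477 = 96.150546 m
Shortest: LSL with L = 65.614330 m ≈ 65.6143 m
Convert LSL to answer units (arcs ×180/π): t = 2.632422·180/π = 150.8267°, p = ρ·p = 7.85·3.766552 = 29.5674 m, q = 1.959539·180/π = 112.2733°, L = 65.6143 m.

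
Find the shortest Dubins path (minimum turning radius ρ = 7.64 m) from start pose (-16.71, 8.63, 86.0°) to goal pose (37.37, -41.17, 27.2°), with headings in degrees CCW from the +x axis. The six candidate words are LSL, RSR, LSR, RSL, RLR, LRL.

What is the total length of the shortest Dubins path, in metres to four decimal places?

89.3647 m

Let ψ = atan2(Δy, Δx) = atan2(-49.80, 54.08) = -42.6407° be the start→goal bearing.
Normalize: d = |goal − start| / ρ = 73.516572/7.64 = 9.622588, α = (θ_start − ψ) mod 360° = 128.6407° = 2.245203 rad, β = (θ_goal − ψ) mod 360° = 69.8407° = 1.218950 rad.
Common terms: sin α = 0.781077, cos α = -0.624434, sin β = 0.938738, cos β = 0.344632, cos(α−β) = 0.518027, d² = 92.594200. Work in radians in the unit-radius frame; every candidate has L = ρ·(t + p + q).
LSL: p² = 2 + d² − 2cos(α−β) + 2d(sin α − sin β) = 90.523943; p = √p² = 9.514407; φ = atan2(cos β − cos α, d + sin α − sin β) = 0.102029 rad; t = (φ − α) mod 2π = 4.140012 rad, q = (β − φ) mod 2π = 1.116920 rad → L = 7.64·(4.140012 + 9.514407 + 1.116920) = 7.64·14.771339 = 112.853029 m
RSR: p² = 2 + d² − 2cos(α−β) + 2d(sin β − sin α) = 96.592349; p = √p² = 9.828141; φ = atan2(cos α − cos β, d − sin α + sin β) = -0.098762 rad; t = (α − φ) mod 2π = 2.343965 rad, q = (φ − β) mod 2π = 4.965474 rad → L = 7.64·(2.343965 + 9.828141 + 4.965474) = 7.64·17.137580 = 130.931108 m
LSR: p² = d² − 2 + 2cos(α−β) + 2d(sin α + sin β) = 124.728402; p = √p² = 11.168187; φ = atan2(−cos α − cos β, d + sin α + sin β) − atan2(−2, p) = 0.201865 rad; t = (φ − α) mod 2π = 4.239848 rad, q = (φ − β) mod 2π = 5.266101 rad → L = 7.64·(4.239848 + 11.168187 + 5.266101) = 7.64·20.674136 = 157.950397 m
RSL: p² = d² − 2 + 2cos(α−β) − 2d(sin α + sin β) = 58.532105; p = √p² = 7.650628; φ = atan2(cos α + cos β, d − sin α − sin β) − atan2(2, p) = -0.291085 rad; t = (α − φ) mod 2π = 2.536288 rad, q = (β − φ) mod 2π = 1.510035 rad → L = 7.64·(2.536288 + 7.650628 + 1.510035) = 7.64·11.696951 = 89.364705 m
RLR: c = (6 − d² + 2cos(α−β) + 2d(sin α − sin β))/8 = -11.074044, |c| > 1 → infeasible
LRL: c = (6 − d² + 2cos(α−β) − 2d(sin α − sin β))/8 = -10.315493, |c| > 1 → infeasible
Shortest: RSL with L = 89.364705 m ≈ 89.3647 m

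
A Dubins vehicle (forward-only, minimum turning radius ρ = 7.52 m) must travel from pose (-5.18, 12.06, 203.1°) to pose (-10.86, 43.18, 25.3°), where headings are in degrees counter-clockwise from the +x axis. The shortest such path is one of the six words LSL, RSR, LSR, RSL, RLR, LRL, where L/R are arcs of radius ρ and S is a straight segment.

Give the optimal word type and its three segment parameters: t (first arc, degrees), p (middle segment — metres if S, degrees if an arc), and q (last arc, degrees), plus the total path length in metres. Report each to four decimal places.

Let ψ = atan2(Δy, Δx) = atan2(31.12, -5.68) = 100.3437° be the start→goal bearing.
Normalize: d = |goal − start| / ρ = 31.634108/7.52 = 4.206663, α = (θ_start − ψ) mod 360° = 102.7563° = 1.793435 rad, β = (θ_goal − ψ) mod 360° = 284.9563° = 4.973425 rad.
Common terms: sin α = 0.975318, cos α = -0.220804, sin β = -0.966123, cos β = 0.258082, cos(α−β) = -0.999263, d² = 17.696016. Work in radians in the unit-radius frame; every candidate has L = ρ·(t + p + q).
LSL: p² = 2 + d² − 2cos(α−β) + 2d(sin α − sin β) = 38.028521; p = √p² = 6.166727; φ = atan2(cos β − cos α, d + sin α − sin β) = 0.077735 rad; t = (φ − α) mod 2π = 4.567485 rad, q = (β − φ) mod 2π = 4.895691 rad → L = 7.52·(4.567485 + 6.166727 + 4.895691) = 7.52·15.629902 = 117.536864 m
RSR: p² = 2 + d² − 2cos(α−β) + 2d(sin β − sin α) = 5.360563; p = √p² = 2.315289; φ = atan2(cos α − cos β, d − sin α + sin β) = -0.208340 rad; t = (α − φ) mod 2π = 2.001776 rad, q = (φ − β) mod 2π = 1.101420 rad → L = 7.52·(2.001776 + 2.315289 + 1.101420) = 7.52·5.418484 = 40.747003 m
LSR: p² = d² − 2 + 2cos(α−β) + 2d(sin α + sin β) = 13.774852; p = √p² = 3.711449; φ = atan2(−cos α − cos β, d + sin α + sin β) − atan2(−2, p) = 0.485418 rad; t = (φ − α) mod 2π = 4.975168 rad, q = (φ − β) mod 2π = 1.795179 rad → L = 7.52·(4.975168 + 3.711449 + 1.795179) = 7.52·10.481796 = 78.823103 m
RSL: p² = d² − 2 + 2cos(α−β) − 2d(sin α + sin β) = 13.620129; p = √p² = 3.690546; φ = atan2(cos α + cos β, d − sin α − sin β) − atan2(2, p) = -0.487742 rad; t = (α − φ) mod 2π = 2.281177 rad, q = (β − φ) mod 2π = 5.461167 rad → L = 7.52·(2.281177 + 3.690546 + 5.461167) = 7.52·11.432890 = 85.975335 m
RLR: c = (6 − d² + 2cos(α−β) + 2d(sin α − sin β))/8 = 0.329930; p = 2π − arccos c = 5.048618 rad; φ = atan2(cos α − cos β, d − sin α + sin β) = -0.208340 rad; t = (α − φ + p/2) mod 2π = 4.526085 rad, q = (α − β − t + p) mod 2π = 3.625729 rad → L = 7.52·(4.526085 + 5.048618 + 3.625729) = 7.52·13.200431 = 99.267244 m
LRL: c = (6 − d² + 2cos(α−β) − 2d(sin α − sin β))/8 = -3.753565, |c| > 1 → infeasible
Shortest: RSR with L = 40.747003 m ≈ 40.7470 m
Convert RSR to answer units (arcs ×180/π): t = 2.001776·180/π = 114.6933°, p = ρ·p = 7.52·2.315289 = 17.4110 m, q = 1.101420·180/π = 63.1067°, L = 40.7470 m.

RSR: t = 114.6933°, p = 17.4110 m, q = 63.1067°, L = 40.7470 m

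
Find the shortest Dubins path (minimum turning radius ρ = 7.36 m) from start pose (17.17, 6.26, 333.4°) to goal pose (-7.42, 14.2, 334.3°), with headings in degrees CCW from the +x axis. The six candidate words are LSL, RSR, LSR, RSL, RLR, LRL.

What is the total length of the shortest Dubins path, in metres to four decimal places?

71.8543 m

Let ψ = atan2(Δy, Δx) = atan2(7.94, -24.59) = 162.1050° be the start→goal bearing.
Normalize: d = |goal − start| / ρ = 25.840118/7.36 = 3.510886, α = (θ_start − ψ) mod 360° = 171.2950° = 2.989662 rad, β = (θ_goal − ψ) mod 360° = 172.1950° = 3.005370 rad.
Common terms: sin α = 0.151346, cos α = -0.988481, sin β = 0.135801, cos β = -0.990736, cos(α−β) = 0.999877, d² = 12.326318. Work in radians in the unit-radius frame; every candidate has L = ρ·(t + p + q).
LSL: p² = 2 + d² − 2cos(α−β) + 2d(sin α − sin β) = 12.435718; p = √p² = 3.526431; φ = atan2(cos β − cos α, d + sin α − sin β) = -0.000640 rad; t = (φ − α) mod 2π = 3.292883 rad, q = (β − φ) mod 2π = 3.006010 rad → L = 7.36·(3.292883 + 3.526431 + 3.006010) = 7.36·9.825325 = 72.314389 m
RSR: p² = 2 + d² − 2cos(α−β) + 2d(sin β − sin α) = 12.217411; p = √p² = 3.495341; φ = atan2(cos α − cos β, d − sin α + sin β) = 0.000645 rad; t = (α − φ) mod 2π = 2.989017 rad, q = (φ − β) mod 2π = 3.278460 rad → L = 7.36·(2.989017 + 3.495341 + 3.278460) = 7.36·9.762819 = 71.854345 m
LSR: p² = d² − 2 + 2cos(α−β) + 2d(sin α + sin β) = 14.342358; p = √p² = 3.787131; φ = atan2(−cos α − cos β, d + sin α + sin β) − atan2(−2, p) = 0.966275 rad; t = (φ − α) mod 2π = 4.259798 rad, q = (φ − β) mod 2π = 4.244090 rad → L = 7.36·(4.259798 + 3.787131 + 4.244090) = 7.36·12.291019 = 90.461896 m
RSL: p² = d² − 2 + 2cos(α−β) − 2d(sin α + sin β) = 10.309784; p = √p² = 3.210885; φ = atan2(cos α + cos β, d − sin α − sin β) − atan2(2, p) = -1.107689 rad; t = (α − φ) mod 2π = 4.097351 rad, q = (β − φ) mod 2π = 4.113059 rad → L = 7.36·(4.097351 + 3.210885 + 4.113059) = 7.36·11.421295 = 84.060733 m
RLR: c = (6 − d² + 2cos(α−β) + 2d(sin α − sin β))/8 = -0.527176; p = 2π − arccos c = 4.157115 rad; φ = atan2(cos α − cos β, d − sin α + sin β) = 0.000645 rad; t = (α − φ + p/2) mod 2π = 5.067574 rad, q = (α − β − t + p) mod 2π = 5.357018 rad → L = 7.36·(5.067574 + 4.157115 + 5.357018) = 7.36·14.581707 = 107.321363 m
LRL: c = (6 − d² + 2cos(α−β) − 2d(sin α − sin β))/8 = -0.554465; p = 2π − arccos c = 4.124669 rad; φ = atan2(cos β − cos α, d + sin α − sin β) = -0.000640 rad; t = (φ − α + p/2) mod 2π = 5.355218 rad, q = (β − α − t + p) mod 2π = 5.068344 rad → L = 7.36·(5.355218 + 4.124669 + 5.068344) = 7.36·14.548232 = 107.074986 m
Shortest: RSR with L = 71.854345 m ≈ 71.8543 m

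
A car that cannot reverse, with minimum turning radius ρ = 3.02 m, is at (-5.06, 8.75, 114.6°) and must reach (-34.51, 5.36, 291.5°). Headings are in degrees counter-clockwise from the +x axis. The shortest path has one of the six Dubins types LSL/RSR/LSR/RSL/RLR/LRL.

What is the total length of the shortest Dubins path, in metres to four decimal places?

33.2405 m

Let ψ = atan2(Δy, Δx) = atan2(-3.39, -29.45) = -173.4336° be the start→goal bearing.
Normalize: d = |goal − start| / ρ = 29.644470/3.02 = 9.816050, α = (θ_start − ψ) mod 360° = 288.0336° = 5.027134 rad, β = (θ_goal − ψ) mod 360° = 104.9336° = 1.831436 rad.
Common terms: sin α = -0.950875, cos α = 0.309574, sin β = 0.966225, cos β = -0.257699, cos(α−β) = -0.998537, d² = 96.354831. Work in radians in the unit-radius frame; every candidate has L = ρ·(t + p + q).
LSL: p² = 2 + d² − 2cos(α−β) + 2d(sin α − sin β) = 62.715194; p = √p² = 7.919293; φ = atan2(cos β − cos α, d + sin α − sin β) = -0.071693 rad; t = (φ − α) mod 2π = 1.184358 rad, q = (β − φ) mod 2π = 1.903129 rad → L = 3.02·(1.184358 + 7.919293 + 1.903129) = 3.02·11.006780 = 33.240476 m
RSR: p² = 2 + d² − 2cos(α−β) + 2d(sin β − sin α) = 137.988614; p = √p² = 11.746855; φ = atan2(cos α − cos β, d − sin α + sin β) = 0.048310 rad; t = (α − φ) mod 2π = 4.978824 rad, q = (φ − β) mod 2π = 4.500059 rad → L = 3.02·(4.978824 + 11.746855 + 4.500059) = 3.02·21.225739 = 64.101731 m
LSR: p² = d² − 2 + 2cos(α−β) + 2d(sin α + sin β) = 92.659109; p = √p² = 9.625960; φ = atan2(−cos α − cos β, d + sin α + sin β) − atan2(−2, p) = 0.199580 rad; t = (φ − α) mod 2π = 1.455632 rad, q = (φ − β) mod 2π = 4.651330 rad → L = 3.02·(1.455632 + 9.625960 + 4.651330) = 3.02·15.732921 = 47.513423 m
RSL: p² = d² − 2 + 2cos(α−β) − 2d(sin α + sin β) = 92.056406; p = √p² = 9.594603; φ = atan2(cos α + cos β, d − sin α − sin β) − atan2(2, p) = -0.200215 rad; t = (α − φ) mod 2π = 5.227349 rad, q = (β − φ) mod 2π = 2.031651 rad → L = 3.02·(5.227349 + 9.594603 + 2.031651) = 3.02·16.853603 = 50.897880 m
RLR: c = (6 − d² + 2cos(α−β) + 2d(sin α − sin β))/8 = -16.248577, |c| > 1 → infeasible
LRL: c = (6 − d² + 2cos(α−β) − 2d(sin α − sin β))/8 = -6.839399, |c| > 1 → infeasible
Shortest: LSL with L = 33.240476 m ≈ 33.2405 m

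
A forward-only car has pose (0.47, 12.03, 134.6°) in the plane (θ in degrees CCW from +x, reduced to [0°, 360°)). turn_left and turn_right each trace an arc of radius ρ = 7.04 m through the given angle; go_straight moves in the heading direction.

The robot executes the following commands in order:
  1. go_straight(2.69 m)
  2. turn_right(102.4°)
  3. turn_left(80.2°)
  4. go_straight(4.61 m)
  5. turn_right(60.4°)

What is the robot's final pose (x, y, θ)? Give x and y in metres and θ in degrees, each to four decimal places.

(1.8043, 44.7648, 52.0000°)

set_pose: (x, y, θ) = (0.4700, 12.0300, 134.6000°), ρ = 7.04
go_straight(2.69): x += 2.69·cos θ, y += 2.69·sin θ → (-1.4188, 13.9454, 134.6000°)
turn_right(102.4°): centre at ρ to the right, rotate −102.4° → (-0.1576, 24.8457, 32.2000°)
turn_left(80.2°): centre at ρ to the left, rotate +80.2° → (2.5998, 33.4856, 112.4000°)
go_straight(4.61): x += 4.61·cos θ, y += 4.61·sin θ → (0.8430, 37.7478, 112.4000°)
turn_right(60.4°): centre at ρ to the right, rotate −60.4° → (1.8043, 44.7648, 52.0000°)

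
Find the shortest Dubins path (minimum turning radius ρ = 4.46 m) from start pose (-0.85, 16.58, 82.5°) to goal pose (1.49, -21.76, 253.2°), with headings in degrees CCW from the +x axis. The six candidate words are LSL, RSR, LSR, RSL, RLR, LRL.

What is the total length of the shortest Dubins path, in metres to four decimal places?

Let ψ = atan2(Δy, Δx) = atan2(-38.34, 2.34) = -86.5074° be the start→goal bearing.
Normalize: d = |goal − start| / ρ = 38.411342/4.46 = 8.612409, α = (θ_start − ψ) mod 360° = 169.0074° = 2.949736 rad, β = (θ_goal − ψ) mod 360° = 339.7074° = 5.929013 rad.
Common terms: sin α = 0.190682, cos α = -0.981652, sin β = -0.346814, cos β = 0.937934, cos(α−β) = -0.986856, d² = 74.173581. Work in radians in the unit-radius frame; every candidate has L = ρ·(t + p + q).
LSL: p² = 2 + d² − 2cos(α−β) + 2d(sin α − sin β) = 87.405571; p = √p² = 9.349095; φ = atan2(cos β − cos α, d + sin α − sin β) = 0.206794 rad; t = (φ − α) mod 2π = 3.540243 rad, q = (β − φ) mod 2π = 5.722219 rad → L = 4.46·(3.540243 + 9.349095 + 5.722219) = 4.46·18.611557 = 83.007544 m
RSR: p² = 2 + d² − 2cos(α−β) + 2d(sin β − sin α) = 68.889013; p = √p² = 8.299941; φ = atan2(cos α − cos β, d − sin α + sin β) = -0.233390 rad; t = (α − φ) mod 2π = 3.183126 rad, q = (φ − β) mod 2π = 0.120782 rad → L = 4.46·(3.183126 + 8.299941 + 0.120782) = 4.46·11.603849 = 51.753166 m
LSR: p² = d² − 2 + 2cos(α−β) + 2d(sin α + sin β) = 67.510519; p = √p² = 8.216478; φ = atan2(−cos α − cos β, d + sin α + sin β) − atan2(−2, p) = 0.243940 rad; t = (φ − α) mod 2π = 3.577389 rad, q = (φ − β) mod 2π = 0.598112 rad → L = 4.46·(3.577389 + 8.216478 + 0.598112) = 4.46·12.391980 = 55.268231 m
RSL: p² = d² − 2 + 2cos(α−β) − 2d(sin α + sin β) = 72.889220; p = √p² = 8.537518; φ = atan2(cos α + cos β, d − sin α − sin β) − atan2(2, p) = -0.235096 rad; t = (α − φ) mod 2π = 3.184832 rad, q = (β − φ) mod 2π = 6.164109 rad → L = 4.46·(3.184832 + 8.537518 + 6.164109) = 4.46·17.886460 = 79.773610 m
RLR: c = (6 − d² + 2cos(α−β) + 2d(sin α − sin β))/8 = -7.611127, |c| > 1 → infeasible
LRL: c = (6 − d² + 2cos(α−β) − 2d(sin α − sin β))/8 = -9.925696, |c| > 1 → infeasible
Shortest: RSR with L = 51.753166 m ≈ 51.7532 m

51.7532 m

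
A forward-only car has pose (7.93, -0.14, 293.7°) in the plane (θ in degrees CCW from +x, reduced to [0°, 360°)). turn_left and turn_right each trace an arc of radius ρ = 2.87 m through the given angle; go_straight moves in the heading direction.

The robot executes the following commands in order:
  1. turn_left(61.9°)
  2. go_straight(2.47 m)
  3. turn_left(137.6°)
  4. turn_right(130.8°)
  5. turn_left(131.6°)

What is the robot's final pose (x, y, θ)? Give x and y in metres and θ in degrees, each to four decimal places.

set_pose: (x, y, θ) = (7.9300, -0.1400, 293.7000°), ρ = 2.87
turn_left(61.9°): centre at ρ to the left, rotate +61.9° → (10.3378, -1.8480, 355.6000°)
go_straight(2.47): x += 2.47·cos θ, y += 2.47·sin θ → (12.8005, -2.0374, 355.6000°)
turn_left(137.6°): centre at ρ to the left, rotate +137.6° → (15.1128, 2.7887, 493.2000° ≡ 133.2000°)
turn_right(130.8°): centre at ρ to the right, rotate −130.8° → (17.0848, 7.6209, 2.4000°)
turn_left(131.6°): centre at ρ to the left, rotate +131.6° → (19.0291, 12.4820, 134.0000°)

(19.0291, 12.4820, 134.0000°)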